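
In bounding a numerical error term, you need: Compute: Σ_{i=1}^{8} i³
Using formula: Σ i^3=[n(n + 1)/2]²=[8·9/2]²=1296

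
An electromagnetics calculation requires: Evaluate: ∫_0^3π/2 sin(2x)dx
Antiderivative: -cos(2x)/2
Evaluate at bounds: [-cos(2·3π/2)/2] - [-cos(2·0)/2]
= (-(-1) + (1))/2 = 1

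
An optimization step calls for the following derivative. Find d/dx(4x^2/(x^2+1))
Quotient rule: (f/g)' = (f'g - fg')/g²
f = 4x^2, f' = 8x
g = x^2+1, g' = 2x

Answer: (8x·(x^2+1)-8x^3)/(x^2+1)²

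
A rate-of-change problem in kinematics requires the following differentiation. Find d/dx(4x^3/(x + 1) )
Quotient rule: (f/g)'=(f'g - fg')/g²
f=4x^3, f'=12x^2
g=x+1, g'=1

Answer: (12x^2·(x+1)-4x^3)/(x+1)²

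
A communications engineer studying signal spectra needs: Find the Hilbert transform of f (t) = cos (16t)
The Hilbert transform shifts each frequency component by -pi/2.
H{cos(wt)} = sin(wt)
With w = 16: H{cos(16t)} = sin(16t)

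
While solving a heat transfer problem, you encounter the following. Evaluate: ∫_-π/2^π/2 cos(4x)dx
Antiderivative: sin(4x)/4
Evaluate at bounds: [sin(4·π/2)/4] - [sin(4·-π/2)/4]
=((0) - (0))/4=0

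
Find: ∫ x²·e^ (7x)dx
Integration by parts twice:
First: u=x², dv=e^(7x) dx => x²e^(7x)/7 - (2/7)∫ xe^(7x) dx
Second (∫ xe^(7x) dx): xe^(7x)/7 - e^(7x)/49
Combining: e^(7x)(x²/7-2x/49+2/343)+C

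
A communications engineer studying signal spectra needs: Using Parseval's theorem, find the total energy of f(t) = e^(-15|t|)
Parseval's theorem: E=integral |f(t)|^2 dt=(1/2pi) integral |F(omega)|^2 domega
E=integral_{-inf}^{inf} e^(-30|t|) dt=2*integral_0^inf e^(-30t) dt=2/(2*15)=1/15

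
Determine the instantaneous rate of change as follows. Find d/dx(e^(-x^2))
Chain rule: d/dx[e^u] = e^u · u' where u = -x^2
u' = -2x

Answer: -2x·e^(-x^2)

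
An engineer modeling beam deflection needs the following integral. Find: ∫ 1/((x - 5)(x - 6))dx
Partial fractions: 1/((x-5)(x-6)) = A/(x-5)+B/(x-6)
A = -1, B = 1
∫ [-1· 1/(x-5)+1· 1/(x-6)] dx
= (1)[ln|x-6| - ln|x-5|]+C

Answer: ln|(x-6)/(x-5)|+C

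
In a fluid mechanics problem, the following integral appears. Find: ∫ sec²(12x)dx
Since d/dx[tan(12x)]=12sec²(12x), integral=tan(12x)/12 + C

Answer: (1/12)tan(12x) + C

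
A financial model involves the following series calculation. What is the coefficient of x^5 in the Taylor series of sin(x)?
sin(x) = Σ (-1)^k x^(2k + 1)/(2k + 1)!
For x^5: (-1)^2/5! = 1/120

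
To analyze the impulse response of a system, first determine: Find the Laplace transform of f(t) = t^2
L{t^n}=n!/s^(n + 1)
L{t^2}=2!/s^3=2/s^3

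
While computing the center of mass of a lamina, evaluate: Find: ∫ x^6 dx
Using power rule: ∫ x^6 dx=1/7 x^7+C=(1/7)x^7+C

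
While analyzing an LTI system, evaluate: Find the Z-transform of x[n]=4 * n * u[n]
Z{n*u[n]} = z/(z-1)^2
By linearity: Z{4*n*u[n]} = 4z/(z-1)^2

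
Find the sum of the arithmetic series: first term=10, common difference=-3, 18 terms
Last term: a_n=10+(18-1)·-3=-41
Sum=n(a_1+a_n)/2=18(10+(-41))/2=-279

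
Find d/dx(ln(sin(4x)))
Chain rule: d/dx[ln(u)] = u'/u where u = sin(4x)
u' = 4cos(4x)

Answer: (4cos(4x))/(sin(4x))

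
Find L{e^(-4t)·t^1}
First shifting: L{e^(at)f(t)} = F(s-a)
L{t^1} = 1/s^2
Shift s → s+4: 1/(s+4)^2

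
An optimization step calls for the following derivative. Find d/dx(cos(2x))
Chain rule: d/dx[cos(u)]=-sin(u)·u' where u=2x
u'=2

Answer: -2·sin(2x)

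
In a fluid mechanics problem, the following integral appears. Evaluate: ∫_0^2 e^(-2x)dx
Antiderivative: (1/(-2))e^(-2x)
Evaluate: (1/(-2))(e^-4-1)

Answer: (e^-4-1)/(-2)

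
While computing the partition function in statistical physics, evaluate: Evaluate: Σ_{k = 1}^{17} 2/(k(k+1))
Partial fractions: 2/(k(k + 1)) = 2/k - 2/(k + 1)
Telescoping sum: 2(1 - 1/18) = 2·17/18

Answer: 17/9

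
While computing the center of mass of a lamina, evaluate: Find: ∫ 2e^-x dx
Since d/dx[e^-x]=- e^-x, we get -2e^-x+C

Answer: -2e^-x+C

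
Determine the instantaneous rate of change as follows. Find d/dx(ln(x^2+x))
Chain rule: d/dx[ln(u)] = u'/u where u = x^2 + x
u' = 2x + 1

Answer: (2x + 1)/(x^2 + x)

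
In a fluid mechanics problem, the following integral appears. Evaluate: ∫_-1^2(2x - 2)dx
Step 1: Find antiderivative F(x) = x^2 - 2x
Step 2: F(2) - F(-1) = 0 - (3) = -3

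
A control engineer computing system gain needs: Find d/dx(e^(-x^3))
Chain rule: d/dx[e^u] = e^u · u' where u = -x^3
u' = -3x^2

Answer: -3x^2·e^(-x^3)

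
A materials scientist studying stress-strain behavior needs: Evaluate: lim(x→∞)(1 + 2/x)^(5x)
Rewrite as [(1 + 2/x)^x]^5.
lim(1 + 2/x)^x=e^2, so limit=(e^2)^5=e^10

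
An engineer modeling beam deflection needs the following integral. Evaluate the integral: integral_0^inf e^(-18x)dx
integral_0^inf e^(-18x) dx = [-1/18 * e^(-18x)]_0^inf
= 0 - (-1/18) = 1/18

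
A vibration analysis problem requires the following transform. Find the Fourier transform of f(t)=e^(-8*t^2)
The Fourier transform of a Gaussian e^(-a * t^2) is sqrt(pi/a) * e^(-omega^2/(4a)).
With a=8: F(omega)=sqrt(pi/8) * e^(-omega^2/32)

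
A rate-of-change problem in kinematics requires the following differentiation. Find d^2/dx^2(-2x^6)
Apply power rule 2 times:
d^1: -12x^5
d^2: -60x^4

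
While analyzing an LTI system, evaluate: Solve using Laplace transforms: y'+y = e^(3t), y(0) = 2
Take L: sY - 2 + Y=1/(s-3)
Y(s + 1)=1/(s-3) + 2
Y=1/((s-3)(s + 1)) + 2/(s + 1)
Partial fractions: 1/((s-3)(s + 1))=(1/4)/(s-3) - (1/4)/(s + 1)
So Y=(1/4)/(s-3) + (7/4)/(s + 1)
Inverse Laplace transform (L^(-1){1/(s-3)}=e^(3t), L^(-1){1/(s + 1)}=e^(-t)):

Answer: y(t)=(1/4)·e^(3t) + (7/4)·e^(-t)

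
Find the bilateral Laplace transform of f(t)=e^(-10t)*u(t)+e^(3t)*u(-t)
For e^(-10t) * u(t): L=1/(s+10), Re(s) > -10
For e^(3t) * u(-t): L=-1/(s-3), Re(s) < 3
Combined: F(s)=1/(s+10)-1/(s-3), -10 < Re(s) < 3

Answer: 1/(s+10)-1/(s-3), ROC: -10 < Re(s) < 3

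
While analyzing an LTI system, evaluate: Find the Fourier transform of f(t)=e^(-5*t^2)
The Fourier transform of a Gaussian e^(-a * t^2) is sqrt(pi/a) * e^(-omega^2/(4a)).
With a=5: F(omega)=sqrt(pi/5) * e^(-omega^2/20)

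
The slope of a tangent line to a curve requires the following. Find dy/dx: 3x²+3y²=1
Differentiate: 6x + 6y·(dy/dx) = 0
dy/dx = -6x/(6y) = -1·(x/y)

Answer: dy/dx = -1·(x/y)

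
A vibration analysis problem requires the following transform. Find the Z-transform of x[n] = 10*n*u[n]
Z{n*u[n]}=z/(z-1)^2
By linearity: Z{10*n*u[n]}=10z/(z-1)^2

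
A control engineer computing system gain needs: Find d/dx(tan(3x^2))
Chain rule: d/dx[tan(u)] = sec²(u)·u' where u = 3x^2
u' = 6x

Answer: 6x·sec²(3x^2)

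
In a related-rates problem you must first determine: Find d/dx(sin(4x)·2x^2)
Product rule: (fg)' = f'g+fg'
f = sin(4x), f' = 4·cos(4x)
g = 2x^2, g' = 4x

Answer: 8·cos(4x)·x^2+4·sin(4x)·x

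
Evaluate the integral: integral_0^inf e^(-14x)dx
integral_0^inf e^(-14x) dx=[-1/14*e^(-14x)]_0^inf
=0 - (-1/14)=1/14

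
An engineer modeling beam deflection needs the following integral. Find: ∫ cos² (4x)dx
Using identity cos²(u)=(1 + cos(2u))/2:
∫ (1 + cos(8x))/2 dx=x/2 + sin(8x)/16 + C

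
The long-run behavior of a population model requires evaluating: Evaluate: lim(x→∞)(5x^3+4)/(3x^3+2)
Divide numerator and denominator by x^3:
lim (5+4/x^3)/(3+2/x^3) = 5/3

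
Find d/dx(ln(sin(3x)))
Chain rule: d/dx[ln(u)] = u'/u where u = sin(3x)
u' = 3cos(3x)

Answer: (3cos(3x))/(sin(3x))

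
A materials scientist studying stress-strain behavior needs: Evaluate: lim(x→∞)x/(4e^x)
Apply L'Hôpital 1 times (∞/∞ each time):
Eventually get 1!/(4e^x) → 0

Answer: 0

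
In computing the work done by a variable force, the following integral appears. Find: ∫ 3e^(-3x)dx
Since d/dx[e^(-3x)]=-3e^(-3x), we get -1 e^(-3x) + C

Answer: -e^(-3x) + C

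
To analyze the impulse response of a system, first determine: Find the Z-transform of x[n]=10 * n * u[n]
Z{n*u[n]} = z/(z-1)^2
By linearity: Z{10*n*u[n]} = 10z/(z-1)^2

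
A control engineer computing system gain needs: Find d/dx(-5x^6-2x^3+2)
Power rule: d/dx(ax^n)=n·a·x^(n-1)
Term by term: -30·x^5 - 6·x^2

Answer: -30x^5 - 6x^2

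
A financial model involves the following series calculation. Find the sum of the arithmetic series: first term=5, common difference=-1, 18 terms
Last term: a_n=5+(18-1)·-1=-12
Sum=n(a_1+a_n)/2=18(5+(-12))/2=-63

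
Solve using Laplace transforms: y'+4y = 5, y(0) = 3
Take L of both sides: sY(s)-3+4Y(s) = 5/s
Y(s)(s+4) = 5/s+3
Y(s) = 5/(s(s+4))+3/(s+4)
Partial fractions: 5/(s(s+4)) = (5/4)/s - (5/4)/(s+4)
So Y(s) = (5/4)/s+(7/4)/(s+4)
Inverse transform (L^(-1){1/s} = 1, L^(-1){1/(s+4)} = e^(-4t)):

Answer: y(t) = 5/4+(7/4)·e^(-4t)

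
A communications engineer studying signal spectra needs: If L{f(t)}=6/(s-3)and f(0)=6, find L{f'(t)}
L{f'(t)}=s·F(s) - f(0)=6s/(s-3)-6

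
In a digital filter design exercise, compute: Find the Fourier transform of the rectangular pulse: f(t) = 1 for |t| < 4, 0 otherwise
F(omega) = integral from -4 to 4 of e^(-j*omega*t) dt
= 2*sin(4*omega)/omega = 8*sinc(4*omega/pi)

Answer: 2*sin(4*omega)/omega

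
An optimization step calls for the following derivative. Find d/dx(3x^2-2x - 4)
Power rule: d/dx(ax^n)=n·a·x^(n-1)
Term by term: 6·x - 2

Answer: 6x - 2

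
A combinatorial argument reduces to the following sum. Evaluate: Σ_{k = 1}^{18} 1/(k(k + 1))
Partial fractions: 1/(k(k + 1))=1/k - 1/(k + 1)
Telescoping sum: 1(1 - 1/19)=1·18/19

Answer: 18/19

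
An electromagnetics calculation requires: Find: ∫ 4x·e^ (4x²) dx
Let u=4x², du=8x dx
∫ (1/2)e^u du=e^u/2+C

Answer: e^(4x²)/2+C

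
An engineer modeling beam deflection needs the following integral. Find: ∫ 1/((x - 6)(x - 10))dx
Partial fractions: 1/((x-6)(x-10)) = A/(x-6)+B/(x-10)
A = -1/4, B = 1/4
∫ [-1/4· 1/(x-6)+1/4· 1/(x-10)] dx
= (1/4)[ln|x-10| - ln|x-6|]+C

Answer: (1/4)·ln|(x-10)/(x-6)|+C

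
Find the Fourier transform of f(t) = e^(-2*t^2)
The Fourier transform of a Gaussian e^(-a * t^2) is sqrt(pi/a) * e^(-omega^2/(4a)).
With a=2: F(omega)=sqrt(pi/2) * e^(-omega^2/8)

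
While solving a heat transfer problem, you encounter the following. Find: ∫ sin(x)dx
Using standard integral: ∫ sin(x) dx=-cos(x) + C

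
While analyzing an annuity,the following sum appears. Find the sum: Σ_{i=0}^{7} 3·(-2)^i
Geometric series: S = a(1 - r^n)/(1 - r)
a = 3, r = -2, n = 8
S = 3(1 - 256)/3 = -255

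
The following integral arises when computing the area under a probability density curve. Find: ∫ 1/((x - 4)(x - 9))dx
Partial fractions: 1/((x-4)(x-9)) = A/(x-4)+B/(x-9)
A = -1/5, B = 1/5
∫ [-1/5· 1/(x-4)+1/5· 1/(x-9)] dx
= (1/5)[ln|x-9| - ln|x-4|]+C

Answer: (1/5)·ln|(x-9)/(x-4)|+C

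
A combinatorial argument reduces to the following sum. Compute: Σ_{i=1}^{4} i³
Using formula: Σ i^3=[n(n+1)/2]²=[4·5/2]²=100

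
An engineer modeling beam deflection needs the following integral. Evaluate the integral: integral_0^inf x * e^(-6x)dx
This is a Gamma integral. Substitute u = 6x (du = 6 dx):
integral_0^inf x * e^(-6x) dx = (1/6^2) integral_0^inf u^1 * e^(-u) du
= Gamma(2)/6^2 = 1!/6^2 = 1/36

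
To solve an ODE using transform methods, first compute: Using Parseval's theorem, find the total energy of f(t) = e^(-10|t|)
Parseval's theorem: E = integral |f(t)|^2 dt = (1/2pi) integral |F(omega)|^2 domega
E = integral_{-inf}^{inf} e^(-20|t|) dt = 2*integral_0^inf e^(-20t) dt = 2/(2*10) = 1/10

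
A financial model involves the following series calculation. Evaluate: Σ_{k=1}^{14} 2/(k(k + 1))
Partial fractions: 2/(k(k + 1)) = 2/k - 2/(k + 1)
Telescoping sum: 2(1 - 1/15) = 2·14/15

Answer: 28/15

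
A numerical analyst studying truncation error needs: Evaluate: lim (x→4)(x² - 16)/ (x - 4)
Factor: (x² - 16)=(x-4)(x+4)
Cancel (x-4): lim(x→4) (x+4)=8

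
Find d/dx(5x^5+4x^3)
Power rule: d/dx(ax^n)=n·a·x^(n-1)
Term by term: 25·x^4+12·x^2

Answer: 25x^4+12x^2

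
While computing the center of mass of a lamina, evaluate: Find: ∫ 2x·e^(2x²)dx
Let u = 2x², du = 4x dx
∫ (1/2)e^u du = e^u/2 + C

Answer: e^(2x²)/2 + C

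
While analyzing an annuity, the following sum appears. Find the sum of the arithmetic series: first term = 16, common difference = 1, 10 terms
Last term: a_n=16 + (10 - 1)·1=25
Sum=n(a_1 + a_n)/2=10(16 + 25)/2=205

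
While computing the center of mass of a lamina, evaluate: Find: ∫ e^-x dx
Since d/dx[e^-x] = - e^-x, we get -1e^-x+C

Answer: -e^-x+C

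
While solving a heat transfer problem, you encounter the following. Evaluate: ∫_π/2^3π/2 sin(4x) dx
Antiderivative: -cos(4x)/4
Evaluate at bounds: [-cos(4·3π/2)/4] - [-cos(4·π/2)/4]
= (-(1) + (1))/4 = 0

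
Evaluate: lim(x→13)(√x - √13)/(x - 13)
Multiply by conjugate (√x + √13)/(√x + √13):
= (x - 13)/((x - 13)(√x + √13)) = 1/(√x + √13)
As x → 13: 1/(2√13)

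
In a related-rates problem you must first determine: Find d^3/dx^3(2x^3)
Apply power rule 3 times:
d^1: 6x^2
d^2: 12x
d^3: 12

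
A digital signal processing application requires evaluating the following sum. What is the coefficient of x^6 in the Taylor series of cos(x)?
cos(x)=Σ (-1)^k x^(2k)/(2k)!
For x^6: (-1)^3/6!=-1/720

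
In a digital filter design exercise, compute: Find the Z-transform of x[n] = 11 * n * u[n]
Z{n*u[n]} = z/(z-1)^2
By linearity: Z{11*n*u[n]} = 11z/(z-1)^2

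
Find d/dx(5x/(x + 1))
Quotient rule: (f/g)'=(f'g - fg')/g²
f=5x, f'=5
g=x+1, g'=1

Answer: (5·(x+1)-5x)/(x+1)²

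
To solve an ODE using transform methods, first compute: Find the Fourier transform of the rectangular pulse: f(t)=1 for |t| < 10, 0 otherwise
F(omega)=integral from -10 to 10 of e^(-j*omega*t) dt
=2*sin(10*omega)/omega=20*sinc(10*omega/pi)

Answer: 2*sin(10*omega)/omega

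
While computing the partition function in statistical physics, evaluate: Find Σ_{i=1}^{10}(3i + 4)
=3·Σ i+4·10=3·55+40=205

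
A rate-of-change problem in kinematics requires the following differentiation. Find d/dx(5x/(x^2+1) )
Quotient rule: (f/g)' = (f'g - fg')/g²
f = 5x, f' = 5
g = x^2+1, g' = 2x

Answer: (5·(x^2+1)-10x^2)/(x^2+1)²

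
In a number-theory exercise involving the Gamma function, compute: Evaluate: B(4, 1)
B(x,y)=Γ(x)Γ(y)/Γ(x + y)=(x-1)!(y-1)!/(x + y-1)!
B(4,1)=3!·0!/4!=1/4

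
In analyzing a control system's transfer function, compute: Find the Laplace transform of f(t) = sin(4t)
L{sin(wt)}=w/(s² + w²)
L{sin(4t)}=4/(s² + 16)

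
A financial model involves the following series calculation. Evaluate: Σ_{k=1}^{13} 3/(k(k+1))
Partial fractions: 3/(k(k + 1)) = 3/k - 3/(k + 1)
Telescoping sum: 3(1 - 1/14) = 3·13/14

Answer: 39/14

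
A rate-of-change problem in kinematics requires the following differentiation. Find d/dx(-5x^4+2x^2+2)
Power rule: d/dx(ax^n)=n·a·x^(n-1)
Term by term: -20·x^3+4·x

Answer: -20x^3+4x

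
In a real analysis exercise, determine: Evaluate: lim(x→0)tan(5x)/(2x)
tan(u) ≈ u for small u:
tan(5x)/(2x) ≈ 5x/(2x) = 5/2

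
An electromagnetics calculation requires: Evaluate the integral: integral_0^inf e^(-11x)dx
integral_0^inf e^(-11x) dx=[-1/11 * e^(-11x)]_0^inf
=0 - (-1/11)=1/11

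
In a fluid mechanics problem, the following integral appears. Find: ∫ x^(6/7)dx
Power rule: ∫ x^(6/7) dx=x^(13/7)/(13/7) + C

Answer: (7/13)·x^(13/7) + C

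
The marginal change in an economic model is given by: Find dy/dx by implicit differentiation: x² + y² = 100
Differentiate both sides: 2x+2y·(dy/dx)=0
Solve: dy/dx=-2x/(2y)=-x/y

Answer: dy/dx=-x/y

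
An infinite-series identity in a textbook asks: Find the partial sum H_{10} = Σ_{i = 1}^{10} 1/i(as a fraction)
H_10 = 1+1/2+1/3+...+1/10
= 7381/2520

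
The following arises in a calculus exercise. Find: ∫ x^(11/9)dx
Power rule: ∫ x^(11/9) dx=x^(20/9)/(20/9) + C

Answer: (9/20)·x^(20/9) + C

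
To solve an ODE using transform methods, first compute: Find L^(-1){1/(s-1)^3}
L^(-1){1/(s-a)^n} = t^(n-1)·e^(at)/(n-1)!
Here a = 1, n = 3: t^2·e^(t)/2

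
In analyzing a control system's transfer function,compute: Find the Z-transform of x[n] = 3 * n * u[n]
Z{n*u[n]}=z/(z-1)^2
By linearity: Z{3*n*u[n]}=3z/(z-1)^2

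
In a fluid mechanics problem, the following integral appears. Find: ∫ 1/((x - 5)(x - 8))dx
Partial fractions: 1/((x-5)(x-8))=A/(x-5) + B/(x-8)
A=-1/3, B=1/3
∫ [-1/3· 1/(x-5) + 1/3· 1/(x-8)] dx
=(1/3)[ln|x-8| - ln|x-5|] + C

Answer: (1/3)·ln|(x-8)/(x-5)| + C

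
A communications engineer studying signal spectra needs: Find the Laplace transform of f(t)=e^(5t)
L{e^(at)} = 1/(s-a)
L{e^(5t)} = 1/(s-5)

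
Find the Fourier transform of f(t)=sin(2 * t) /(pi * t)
sin(W*t)/(pi*t) = (W/pi)*sinc(W*t/pi) is the impulse response of the ideal low-pass filter with cutoff W (here W = 2).
Its Fourier transform is a rectangular function:
F(omega) = 1 for |omega| < 2, 0 otherwise

Answer: rect(omega/4) [i.e., 1 for |omega| < 2, 0 otherwise]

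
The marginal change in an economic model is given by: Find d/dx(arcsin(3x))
d/dx[arcsin(u)]=u'/√(1-u²), u=3x, u'=3

Answer: 3/√(1-9x²)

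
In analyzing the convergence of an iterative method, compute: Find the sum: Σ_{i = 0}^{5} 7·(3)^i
Geometric series: S = a(1 - r^n)/(1 - r)
a = 7, r = 3, n = 6
S = 7(1-729)/-2 = 2548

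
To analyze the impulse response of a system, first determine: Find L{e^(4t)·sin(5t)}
First shifting: L{e^(at)f(t)} = F(s-a)
L{sin(5t)} = 5/(s² + 25)
Shift: 5/((s-4)² + 25)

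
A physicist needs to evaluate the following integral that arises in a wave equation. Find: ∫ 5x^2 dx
Using power rule: ∫ 5x^2 dx=5/3 x^3 + C=(5/3)x^3 + C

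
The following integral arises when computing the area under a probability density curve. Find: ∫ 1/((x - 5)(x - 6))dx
Partial fractions: 1/((x-5)(x-6))=A/(x-5)+B/(x-6)
A=-1, B=1
∫ [-1· 1/(x-5)+1· 1/(x-6)] dx
=(1)[ln|x-6| - ln|x-5|]+C

Answer: ln|(x-6)/(x-5)|+C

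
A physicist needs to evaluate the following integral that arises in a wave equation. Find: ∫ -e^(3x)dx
Since d/dx[e^(3x)]=3e^(3x), we get -1/3 e^(3x) + C

Answer: (-1/3)e^(3x) + C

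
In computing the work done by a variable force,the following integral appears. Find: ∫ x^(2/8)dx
Power rule: ∫ x^(1/4) dx=x^(5/4)/(5/4) + C

Answer: (4/5)·x^(5/4) + C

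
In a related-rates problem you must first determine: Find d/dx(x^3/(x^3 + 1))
Quotient rule: (f/g)' = (f'g - fg')/g²
f = x^3, f' = 3x^2
g = x^3 + 1, g' = 3x^2

Answer: (3x^2·(x^3 + 1) - 3x^5)/(x^3 + 1)²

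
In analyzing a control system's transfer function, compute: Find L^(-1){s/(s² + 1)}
L^(-1){s/(s² + w²)} = cos(wt)
Here w = 1

Answer: cos(t)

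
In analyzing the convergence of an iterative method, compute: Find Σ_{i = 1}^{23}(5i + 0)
= 5·Σ i+0·23 = 5·276+0 = 1380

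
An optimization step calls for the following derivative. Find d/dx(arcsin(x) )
d/dx[arcsin(u)]=u'/√(1-u²), u=x, u'=1

Answer: 1/√(1-x²)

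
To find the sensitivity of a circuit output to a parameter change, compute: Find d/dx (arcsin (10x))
d/dx[arcsin(u)]=u'/√(1-u²), u=10x, u'=10

Answer: 10/√(1 - 100x²)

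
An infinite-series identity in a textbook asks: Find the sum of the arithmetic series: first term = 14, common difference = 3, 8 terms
Last term: a_n = 14+(8-1)·3 = 35
Sum = n(a_1+a_n)/2 = 8(14+35)/2 = 196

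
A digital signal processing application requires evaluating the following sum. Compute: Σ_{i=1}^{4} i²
Using formula: Σ i^2 = n(n + 1)(2n + 1)/6 = 4·5·9/6 = 30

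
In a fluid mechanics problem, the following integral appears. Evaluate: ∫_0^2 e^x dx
Antiderivative: e^x
Evaluate: (e^2-1)

Answer: e^2-1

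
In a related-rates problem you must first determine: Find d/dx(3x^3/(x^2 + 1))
Quotient rule: (f/g)' = (f'g - fg')/g²
f = 3x^3, f' = 9x^2
g = x^2 + 1, g' = 2x

Answer: (9x^2·(x^2 + 1) - 6x^4)/(x^2 + 1)²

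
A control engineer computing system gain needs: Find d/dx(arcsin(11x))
d/dx[arcsin(u)] = u'/√(1-u²), u = 11x, u' = 11

Answer: 11/√(1-121x²)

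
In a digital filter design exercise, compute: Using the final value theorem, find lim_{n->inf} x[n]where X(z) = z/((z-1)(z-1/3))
Final value theorem: lim x[n] = lim_{z->1} (z-1) * X(z)
(z-1) * X(z) = z/(z-1/3)
As z->1: 1/(1 - 1/3) = 1/(2/3) = 3/2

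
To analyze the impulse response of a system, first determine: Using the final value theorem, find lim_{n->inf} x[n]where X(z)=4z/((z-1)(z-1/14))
Final value theorem: lim x[n]=lim_{z->1} (z-1) * X(z)
(z-1) * X(z)=4z/(z-1/14)
As z->1: 4/(1 - 1/14)=4/(13/14)=56/13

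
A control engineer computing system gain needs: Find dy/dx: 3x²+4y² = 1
Differentiate: 6x+8y·(dy/dx) = 0
dy/dx = -6x/(8y) = -(3/4)·(x/y)

Answer: dy/dx = -(3/4)·(x/y)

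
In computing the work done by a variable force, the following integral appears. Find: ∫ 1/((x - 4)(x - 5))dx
Partial fractions: 1/((x-4)(x-5)) = A/(x-4) + B/(x-5)
A = -1, B = 1
∫ [-1· 1/(x-4) + 1· 1/(x-5)] dx
= (1)[ln|x-5| - ln|x-4|] + C

Answer: ln|(x-5)/(x-4)| + C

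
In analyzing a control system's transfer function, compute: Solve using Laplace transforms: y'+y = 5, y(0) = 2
Take L of both sides: sY(s)-2+Y(s) = 5/s
Y(s)(s+1) = 5/s+2
Y(s) = 5/(s(s+1))+2/(s+1)
Partial fractions: 5/(s(s+1)) = 5/s - 5/(s+1)
So Y(s) = 5/s - 3/(s+1)
Inverse transform (L^(-1){1/s} = 1, L^(-1){1/(s+1)} = e^(-t)):

Answer: y(t) = 5-3·e^(-t)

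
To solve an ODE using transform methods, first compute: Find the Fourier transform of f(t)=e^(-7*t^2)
The Fourier transform of a Gaussian e^(-a*t^2) is sqrt(pi/a)*e^(-omega^2/(4a)).
With a = 7: F(omega) = sqrt(pi/7)*e^(-omega^2/28)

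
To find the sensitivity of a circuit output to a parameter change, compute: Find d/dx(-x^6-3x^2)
Power rule: d/dx(ax^n) = n·a·x^(n-1)
Term by term: -6·x^5 - 6·x

Answer: -6x^5 - 6x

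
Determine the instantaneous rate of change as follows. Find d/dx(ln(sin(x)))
Chain rule: d/dx[ln(u)]=u'/u where u=sin(x)
u'=cos(x)

Answer: (cos(x))/(sin(x))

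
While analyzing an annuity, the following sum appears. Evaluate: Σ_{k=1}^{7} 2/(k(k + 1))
Partial fractions: 2/(k(k+1)) = 2/k - 2/(k+1)
Telescoping sum: 2(1-1/8) = 2·7/8

Answer: 7/4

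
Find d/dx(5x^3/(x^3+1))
Quotient rule: (f/g)'=(f'g - fg')/g²
f=5x^3, f'=15x^2
g=x^3 + 1, g'=3x^2

Answer: (15x^2·(x^3 + 1) - 15x^5)/(x^3 + 1)²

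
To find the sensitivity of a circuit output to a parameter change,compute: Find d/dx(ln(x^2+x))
Chain rule: d/dx[ln(u)]=u'/u where u=x^2+x
u'=2x+1

Answer: (2x+1)/(x^2+x)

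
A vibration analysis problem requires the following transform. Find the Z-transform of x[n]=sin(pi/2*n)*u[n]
Z{sin(w0 * n) * u[n]}=z * sin(w0)/(z^2 - 2z * cos(w0) + 1)
With w0=pi/2: X(z)=z * sin(pi/2)/(z^2 - 2z * cos(pi/2) + 1)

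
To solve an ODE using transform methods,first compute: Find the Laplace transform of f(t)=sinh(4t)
L{sinh(at)}=a/(s²-a²)
L{sinh(4t)}=4/(s²-16)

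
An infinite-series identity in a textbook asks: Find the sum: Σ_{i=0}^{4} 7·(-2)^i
Geometric series: S=a(1 - r^n)/(1 - r)
a=7, r=-2, n=5
S=7(1+32)/3=77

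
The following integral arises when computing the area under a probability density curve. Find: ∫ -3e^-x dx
Since d/dx[e^-x] = - e^-x, we get 3e^-x+C

Answer: 3e^-x+C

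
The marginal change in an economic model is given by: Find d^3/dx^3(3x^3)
Apply power rule 3 times:
d^1: 9x^2
d^2: 18x
d^3: 18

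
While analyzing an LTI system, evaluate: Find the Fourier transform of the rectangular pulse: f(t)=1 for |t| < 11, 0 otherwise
F(omega) = integral from -11 to 11 of e^(-j * omega * t) dt
= 2 * sin(11 * omega)/omega = 22 * sinc(11 * omega/pi)

Answer: 2 * sin(11 * omega)/omega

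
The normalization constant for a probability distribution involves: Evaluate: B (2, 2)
B(x,y)=Γ(x)Γ(y)/Γ(x+y)=(x-1)!(y-1)!/(x+y-1)!
B(2,2)=1!·1!/3!=1/6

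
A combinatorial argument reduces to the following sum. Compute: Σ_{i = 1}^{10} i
Using formula: Σ i^1 = n(n+1)/2 = 10·11/2 = 55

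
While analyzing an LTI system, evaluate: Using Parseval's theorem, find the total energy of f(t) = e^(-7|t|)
Parseval's theorem: E = integral |f(t)|^2 dt = (1/2pi) integral |F(omega)|^2 domega
E = integral_{-inf}^{inf} e^(-14|t|) dt = 2 * integral_0^inf e^(-14t) dt = 2/(2 * 7) = 1/7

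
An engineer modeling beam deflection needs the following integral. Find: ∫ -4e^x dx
Since d/dx[e^x]=+ e^x, we get -4e^x + C

Answer: -4e^x + C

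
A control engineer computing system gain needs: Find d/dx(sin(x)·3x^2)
Product rule: (fg)'=f'g + fg'
f=sin(x), f'=cos(x)
g=3x^2, g'=6x

Answer: 3·cos(x)·x^2 + 6·sin(x)·x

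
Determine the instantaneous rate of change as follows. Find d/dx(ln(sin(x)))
Chain rule: d/dx[ln(u)] = u'/u where u = sin(x)
u' = cos(x)

Answer: (cos(x))/(sin(x))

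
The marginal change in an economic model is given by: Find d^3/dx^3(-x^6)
Apply power rule 3 times:
d^1: -6x^5
d^2: -30x^4
d^3: -120x^3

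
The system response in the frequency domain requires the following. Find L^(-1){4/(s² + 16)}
L^(-1){w/(s²+w²)} = sin(wt)
Here w = 4

Answer: sin(4t)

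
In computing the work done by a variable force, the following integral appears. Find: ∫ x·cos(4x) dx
By parts: u = x, dv = cos(4x) dx
du = dx, v = sin(4x)/4
= x·sin(4x)/4 + cos(4x)/4² + C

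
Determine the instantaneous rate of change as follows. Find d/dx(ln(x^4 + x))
Chain rule: d/dx[ln(u)] = u'/u where u = x^4 + x
u' = 4x^3 + 1

Answer: (4x^3 + 1)/(x^4 + x)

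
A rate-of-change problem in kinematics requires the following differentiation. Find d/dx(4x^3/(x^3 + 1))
Quotient rule: (f/g)'=(f'g - fg')/g²
f=4x^3, f'=12x^2
g=x^3 + 1, g'=3x^2

Answer: (12x^2·(x^3 + 1) - 12x^5)/(x^3 + 1)²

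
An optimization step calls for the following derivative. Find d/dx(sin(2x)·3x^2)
Product rule: (fg)'=f'g+fg'
f=sin(2x), f'=2·cos(2x)
g=3x^2, g'=6x

Answer: 6·cos(2x)·x^2+6·sin(2x)·x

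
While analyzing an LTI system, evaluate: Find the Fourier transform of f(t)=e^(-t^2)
The Fourier transform of a Gaussian e^(-t^2) is sqrt(pi)*e^(-omega^2/4).
With a=1: F(omega)=sqrt(pi)*e^(-omega^2/4)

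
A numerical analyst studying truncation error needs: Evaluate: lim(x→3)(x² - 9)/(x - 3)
Factor: (x² - 9) = (x-3)(x+3)
Cancel (x-3): lim(x→3) (x+3) = 6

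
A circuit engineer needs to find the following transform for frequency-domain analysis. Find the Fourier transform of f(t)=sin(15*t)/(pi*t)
sin(W*t)/(pi*t)=(W/pi)*sinc(W*t/pi) is the impulse response of the ideal low-pass filter with cutoff W (here W=15).
Its Fourier transform is a rectangular function:
F(omega)=1 for |omega| < 15, 0 otherwise

Answer: rect(omega/30) [i.e., 1 for |omega| < 15, 0 otherwise]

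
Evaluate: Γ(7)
Γ(n)=(n-1)! for positive integers
Γ(7)=6!=720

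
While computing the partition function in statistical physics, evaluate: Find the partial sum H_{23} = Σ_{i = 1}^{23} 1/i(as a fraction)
H_23 = 1 + 1/2 + 1/3 + ... + 1/23
= 444316699/118982864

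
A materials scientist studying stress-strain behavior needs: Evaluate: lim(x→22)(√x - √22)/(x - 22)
Multiply by conjugate (√x + √22)/(√x + √22):
=(x - 22)/((x - 22)(√x + √22))=1/(√x + √22)
As x → 22: 1/(2√22)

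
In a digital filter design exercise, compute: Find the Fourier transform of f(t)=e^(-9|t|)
Using the standard pair: F{e^(-a|t|)} = 2a/(a^2 + omega^2)
With a = 9: F(omega) = 18/(81 + omega^2)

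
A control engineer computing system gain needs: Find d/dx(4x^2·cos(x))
Product rule: (fg)'=f'g + fg'
f=4x^2, f'=8x
g=cos(x), g'=-sin(x)

Answer: 8x·cos(x) - 4x^2·sin(x)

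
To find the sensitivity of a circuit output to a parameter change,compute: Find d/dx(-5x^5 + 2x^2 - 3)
Power rule: d/dx(ax^n) = n·a·x^(n-1)
Term by term: -25·x^4+4·x

Answer: -25x^4+4x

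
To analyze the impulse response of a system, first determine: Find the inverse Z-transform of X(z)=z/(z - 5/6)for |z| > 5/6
Standard pair: z/(z-a) <-> a^n*u[n] for causal signals
With a = 5/6: x[n] = (5/6)^n*u[n]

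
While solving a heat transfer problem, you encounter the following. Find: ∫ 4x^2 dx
Using power rule: ∫ 4x^2 dx = 4/3 x^3+C = (4/3)x^3+C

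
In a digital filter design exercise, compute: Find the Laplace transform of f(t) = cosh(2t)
L{cosh(at)}=s/(s²-a²)
L{cosh(2t)}=s/(s²-4)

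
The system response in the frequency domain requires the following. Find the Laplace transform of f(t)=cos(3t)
L{cos(wt)}=s/(s² + w²)
L{cos(3t)}=s/(s² + 9)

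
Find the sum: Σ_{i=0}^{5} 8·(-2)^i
Geometric series: S = a(1 - r^n)/(1 - r)
a = 8, r = -2, n = 6
S = 8(1 - 64)/3 = -168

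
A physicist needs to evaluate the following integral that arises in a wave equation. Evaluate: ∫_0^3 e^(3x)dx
Antiderivative: (1/3)e^(3x)
Evaluate: (1/3)(e^9 - 1)

Answer: (e^9 - 1)/3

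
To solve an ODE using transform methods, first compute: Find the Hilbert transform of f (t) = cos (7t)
The Hilbert transform shifts each frequency component by -pi/2.
H{cos(wt)} = sin(wt)
With w = 7: H{cos(7t)} = sin(7t)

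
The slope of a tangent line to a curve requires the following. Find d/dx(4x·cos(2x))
Product rule: (fg)'=f'g + fg'
f=4x, f'=4
g=cos(2x), g'=-2·sin(2x)

Answer: 4·cos(2x) - 8x·sin(2x)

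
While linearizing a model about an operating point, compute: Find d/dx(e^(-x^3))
Chain rule: d/dx[e^u] = e^u · u' where u = -x^3
u' = -3x^2

Answer: -3x^2·e^(-x^3)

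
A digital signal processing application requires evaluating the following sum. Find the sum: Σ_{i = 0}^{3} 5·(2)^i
Geometric series: S=a(1 - r^n)/(1 - r)
a=5, r=2, n=4
S=5(1 - 16)/-1=75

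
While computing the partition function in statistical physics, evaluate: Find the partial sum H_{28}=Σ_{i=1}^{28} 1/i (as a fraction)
H_28=1 + 1/2 + 1/3 + ... + 1/28
=315404588903/80313433200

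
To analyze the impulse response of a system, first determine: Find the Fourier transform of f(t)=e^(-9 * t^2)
The Fourier transform of a Gaussian e^(-a*t^2) is sqrt(pi/a)*e^(-omega^2/(4a)).
With a=9: F(omega)=sqrt(pi)/3*e^(-omega^2/36)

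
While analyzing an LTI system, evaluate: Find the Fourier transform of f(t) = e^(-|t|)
Using the standard pair: F{e^(-a|t|)}=2a/(a^2 + omega^2)
With a=1: F(omega)=2/(1 + omega^2)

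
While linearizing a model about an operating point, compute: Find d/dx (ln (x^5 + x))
Chain rule: d/dx[ln(u)] = u'/u where u = x^5+x
u' = 5x^4+1

Answer: (5x^4+1)/(x^5+x)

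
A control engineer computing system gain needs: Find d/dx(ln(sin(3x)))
Chain rule: d/dx[ln(u)] = u'/u where u = sin(3x)
u' = 3cos(3x)

Answer: (3cos(3x))/(sin(3x))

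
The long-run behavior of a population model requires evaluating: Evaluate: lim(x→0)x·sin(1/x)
Squeeze theorem: -|x| ≤ x·sin(1/x) ≤ |x|
Since x → 0 as x → 0, by squeeze theorem the limit is 0

Answer: 0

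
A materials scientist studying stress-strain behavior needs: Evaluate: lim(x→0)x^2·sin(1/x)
Squeeze theorem: -|x^2| ≤ x^2·sin(1/x) ≤ |x^2|
Since x^2 → 0 as x → 0, by squeeze theorem the limit is 0

Answer: 0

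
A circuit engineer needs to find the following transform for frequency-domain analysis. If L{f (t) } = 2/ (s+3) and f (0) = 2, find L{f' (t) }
L{f'(t)} = s·F(s) - f(0) = 2s/(s + 3) - 2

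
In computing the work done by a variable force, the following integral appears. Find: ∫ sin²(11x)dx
Using identity sin²(u)=(1 - cos(2u))/2:
∫ (1 - cos(22x))/2 dx=x/2 - sin(22x)/44 + C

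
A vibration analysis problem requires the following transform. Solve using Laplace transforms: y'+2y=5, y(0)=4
Take L of both sides: sY(s) - 4 + 2Y(s) = 5/s
Y(s)(s + 2) = 5/s + 4
Y(s) = 5/(s(s + 2)) + 4/(s + 2)
Partial fractions: 5/(s(s + 2)) = (5/2)/s - (5/2)/(s + 2)
So Y(s) = (5/2)/s + (3/2)/(s + 2)
Inverse transform (L^(-1){1/s} = 1, L^(-1){1/(s + 2)} = e^(-2t)):

Answer: y(t) = 5/2 + (3/2)·e^(-2t)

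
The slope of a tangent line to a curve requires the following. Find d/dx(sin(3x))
Chain rule: d/dx[sin(u)]=cos(u)·u' where u=3x
u'=3

Answer: 3·cos(3x)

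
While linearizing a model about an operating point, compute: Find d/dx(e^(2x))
Chain rule: d/dx[e^u] = e^u · u' where u = 2x
u' = 2

Answer: 2·e^(2x)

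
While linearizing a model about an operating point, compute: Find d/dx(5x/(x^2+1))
Quotient rule: (f/g)' = (f'g - fg')/g²
f = 5x, f' = 5
g = x^2 + 1, g' = 2x

Answer: (5·(x^2 + 1) - 10x^2)/(x^2 + 1)²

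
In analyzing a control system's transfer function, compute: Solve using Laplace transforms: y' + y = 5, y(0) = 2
Take L of both sides: sY(s)-2+Y(s) = 5/s
Y(s)(s+1) = 5/s+2
Y(s) = 5/(s(s+1))+2/(s+1)
Partial fractions: 5/(s(s+1)) = 5/s - 5/(s+1)
So Y(s) = 5/s - 3/(s+1)
Inverse transform (L^(-1){1/s} = 1, L^(-1){1/(s+1)} = e^(-t)):

Answer: y(t) = 5-3·e^(-t)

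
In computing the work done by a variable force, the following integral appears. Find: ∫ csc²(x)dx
Since d/dx[-cot(x)] = csc²(x), integral = -cot(x) + C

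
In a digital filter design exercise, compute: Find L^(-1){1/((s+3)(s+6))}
Partial fractions: 1/((s+3)(s+6))=A/(s+3)+B/(s+6)
Cover-up: A=1/(s+6)|_{s=-3}=1/3; B=1/(s+3)|_{s=-6}=-1/3
L^(-1)=(1/3)e^(-3t) - (1/3)e^(-6t)

Answer: (1/3)(e^(-3t) - e^(-6t))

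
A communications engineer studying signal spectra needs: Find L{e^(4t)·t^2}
First shifting: L{e^(at)f(t)} = F(s-a)
L{t^2} = 2/s^3
Shift s → s-4: 2/(s-4)^3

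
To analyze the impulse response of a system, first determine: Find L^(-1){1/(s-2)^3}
L^(-1){1/(s-a)^n} = t^(n-1)·e^(at)/(n-1)!
Here a = 2, n = 3: t^2·e^(2t)/2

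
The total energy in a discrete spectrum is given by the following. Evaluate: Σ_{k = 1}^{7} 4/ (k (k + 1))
Partial fractions: 4/(k(k + 1)) = 4/k - 4/(k + 1)
Telescoping sum: 4(1 - 1/8) = 4·7/8

Answer: 7/2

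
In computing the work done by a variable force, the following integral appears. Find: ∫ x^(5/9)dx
Power rule: ∫ x^(5/9) dx=x^(14/9)/(14/9)+C

Answer: (9/14)·x^(14/9)+C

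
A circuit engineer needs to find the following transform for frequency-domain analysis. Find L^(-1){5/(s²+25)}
L^(-1){w/(s²+w²)}=sin(wt)
Here w=5

Answer: sin(5t)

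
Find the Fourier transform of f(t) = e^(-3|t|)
Using the standard pair: F{e^(-a|t|)}=2a/(a^2 + omega^2)
With a=3: F(omega)=6/(9 + omega^2)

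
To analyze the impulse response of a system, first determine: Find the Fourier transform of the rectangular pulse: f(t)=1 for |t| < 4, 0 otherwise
F(omega)=integral from -4 to 4 of e^(-j * omega * t) dt
=2 * sin(4 * omega)/omega=8 * sinc(4 * omega/pi)

Answer: 2 * sin(4 * omega)/omega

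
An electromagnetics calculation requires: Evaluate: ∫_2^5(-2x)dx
Step 1: Find antiderivative F(x)=-x^2
Step 2: F(5) - F(2)=-25 - (-4)=-21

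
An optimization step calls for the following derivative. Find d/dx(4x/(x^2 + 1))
Quotient rule: (f/g)' = (f'g - fg')/g²
f = 4x, f' = 4
g = x^2+1, g' = 2x

Answer: (4·(x^2+1)-8x^2)/(x^2+1)²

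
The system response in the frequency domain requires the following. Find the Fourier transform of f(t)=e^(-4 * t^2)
The Fourier transform of a Gaussian e^(-a*t^2) is sqrt(pi/a)*e^(-omega^2/(4a)).
With a = 4: F(omega) = sqrt(pi)/2*e^(-omega^2/16)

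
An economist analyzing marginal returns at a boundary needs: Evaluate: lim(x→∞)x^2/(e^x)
Apply L'Hôpital 2 times (∞/∞ each time):
Eventually get 2!/(e^x) → 0

Answer: 0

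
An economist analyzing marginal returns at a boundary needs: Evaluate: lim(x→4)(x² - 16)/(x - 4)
Factor: (x² - 16)=(x-4)(x + 4)
Cancel (x-4): lim(x→4) (x + 4)=8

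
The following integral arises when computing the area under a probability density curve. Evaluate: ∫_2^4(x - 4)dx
Step 1: Find antiderivative F(x) = (1/2)x^2-4x
Step 2: F(4) - F(2) = -8 - (-6) = -2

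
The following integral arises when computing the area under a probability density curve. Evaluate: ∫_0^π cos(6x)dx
Antiderivative: sin(6x)/6
Evaluate at bounds: [sin(6·π)/6] - [sin(6·0)/6]
=((0) - (0))/6=0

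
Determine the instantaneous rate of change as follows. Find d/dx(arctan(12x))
d/dx[arctan(u)] = u'/(1+u²), u = 12x, u' = 12

Answer: 12/(1+144x²)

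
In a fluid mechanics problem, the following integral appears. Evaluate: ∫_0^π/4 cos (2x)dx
Antiderivative: sin(2x)/2
Evaluate at bounds: [sin(2·π/4)/2] - [sin(2·0)/2]
=((1) - (0))/2=1/2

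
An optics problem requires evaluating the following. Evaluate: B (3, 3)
B(x,y)=Γ(x)Γ(y)/Γ(x + y)=(x-1)!(y-1)!/(x + y-1)!
B(3,3)=2!·2!/5!=1/30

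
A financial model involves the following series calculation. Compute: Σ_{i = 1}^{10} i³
Using formula: Σ i^3 = [n(n + 1)/2]² = [10·11/2]² = 3025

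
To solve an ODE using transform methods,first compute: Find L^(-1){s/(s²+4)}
L^(-1){s/(s²+w²)}=cos(wt)
Here w=2

Answer: cos(2t)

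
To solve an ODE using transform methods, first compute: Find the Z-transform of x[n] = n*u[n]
Standard pair: Z{n*u[n]}=z/(z-1)^2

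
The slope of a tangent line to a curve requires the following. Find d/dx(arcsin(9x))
d/dx[arcsin(u)] = u'/√(1-u²), u = 9x, u' = 9

Answer: 9/√(1 - 81x²)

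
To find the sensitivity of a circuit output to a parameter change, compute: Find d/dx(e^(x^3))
Chain rule: d/dx[e^u] = e^u · u' where u = x^3
u' = 3x^2

Answer: 3x^2·e^(x^3)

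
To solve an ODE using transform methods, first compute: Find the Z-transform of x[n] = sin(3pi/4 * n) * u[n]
Z{sin(w0 * n) * u[n]} = z * sin(w0)/(z^2 - 2z * cos(w0) + 1)
With w0 = 3pi/4: X(z) = z * sin(3pi/4)/(z^2 - 2z * cos(3pi/4) + 1)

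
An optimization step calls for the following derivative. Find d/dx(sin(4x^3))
Chain rule: d/dx[sin(u)]=cos(u)·u' where u=4x^3
u'=12x^2

Answer: 12x^2·cos(4x^3)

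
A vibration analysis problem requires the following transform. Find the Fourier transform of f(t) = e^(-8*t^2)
The Fourier transform of a Gaussian e^(-a * t^2) is sqrt(pi/a) * e^(-omega^2/(4a)).
With a = 8: F(omega) = sqrt(pi/8) * e^(-omega^2/32)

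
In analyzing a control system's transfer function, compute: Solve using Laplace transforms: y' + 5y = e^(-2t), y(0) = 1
Take L: sY - 1+5Y=1/(s+2)
Y(s+5)=1/(s+2)+1
Y=1/((s+2)(s+5))+1/(s+5)
Partial fractions: 1/((s+2)(s+5))=(1/3)/(s+2) - (1/3)/(s+5)
So Y=(1/3)/(s+2)+(2/3)/(s+5)
Inverse Laplace transform (L^(-1){1/(s+2)}=e^(-2t), L^(-1){1/(s+5)}=e^(-5t)):

Answer: y(t)=(1/3)·e^(-2t)+(2/3)·e^(-5t)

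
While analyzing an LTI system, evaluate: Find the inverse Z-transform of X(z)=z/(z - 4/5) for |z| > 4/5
Standard pair: z/(z-a) <-> a^n*u[n] for causal signals
With a=4/5: x[n]=(4/5)^n*u[n]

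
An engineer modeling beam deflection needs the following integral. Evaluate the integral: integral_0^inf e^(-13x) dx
integral_0^inf e^(-13x) dx=[-1/13*e^(-13x)]_0^inf
=0 - (-1/13)=1/13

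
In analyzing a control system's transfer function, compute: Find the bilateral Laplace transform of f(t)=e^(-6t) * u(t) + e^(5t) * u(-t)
For e^(-6t)*u(t): L=1/(s + 6), Re(s) > -6
For e^(5t)*u(-t): L=-1/(s-5), Re(s) < 5
Combined: F(s)=1/(s + 6) - 1/(s-5), -6 < Re(s) < 5

Answer: 1/(s + 6) - 1/(s-5), ROC: -6 < Re(s) < 5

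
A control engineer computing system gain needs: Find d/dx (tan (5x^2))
Chain rule: d/dx[tan(u)]=sec²(u)·u' where u=5x^2
u'=10x

Answer: 10x·sec²(5x^2)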